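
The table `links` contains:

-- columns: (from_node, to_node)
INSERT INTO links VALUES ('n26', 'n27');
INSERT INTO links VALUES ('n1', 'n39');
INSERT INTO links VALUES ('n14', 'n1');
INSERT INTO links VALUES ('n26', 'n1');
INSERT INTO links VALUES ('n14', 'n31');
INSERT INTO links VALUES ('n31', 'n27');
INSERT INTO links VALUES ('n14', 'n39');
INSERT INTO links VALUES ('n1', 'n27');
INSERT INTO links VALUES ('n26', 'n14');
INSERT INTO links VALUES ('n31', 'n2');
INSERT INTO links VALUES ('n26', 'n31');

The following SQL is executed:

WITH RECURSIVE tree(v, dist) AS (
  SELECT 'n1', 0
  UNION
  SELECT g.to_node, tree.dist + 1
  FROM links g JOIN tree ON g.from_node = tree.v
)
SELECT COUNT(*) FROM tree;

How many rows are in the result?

Base: (n1, dist=0).
Iteration 1: edges from {n1} -> (n27, dist=1), (n39, dist=1).
Iteration 2: no outgoing edges from {n27,n39}; recursion stops.
Total rows emitted: 3.

3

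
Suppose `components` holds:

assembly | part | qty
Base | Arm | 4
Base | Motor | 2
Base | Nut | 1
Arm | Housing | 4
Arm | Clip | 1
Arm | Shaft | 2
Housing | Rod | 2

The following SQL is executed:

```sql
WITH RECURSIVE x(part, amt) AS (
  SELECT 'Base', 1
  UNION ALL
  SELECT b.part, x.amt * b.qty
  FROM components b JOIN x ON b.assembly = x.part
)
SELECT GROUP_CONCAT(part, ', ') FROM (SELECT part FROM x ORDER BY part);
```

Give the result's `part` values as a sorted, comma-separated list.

Base: (Base, amt=1).
Iteration 1: components of {Base} -> Arm = 1*4 = 4, Motor = 1*2 = 2, Nut = 1*1 = 1.
Iteration 2: components of {Arm,Motor,Nut} -> Clip = 4*1 = 4, Housing = 4*4 = 16, Shaft = 4*2 = 8.
Iteration 3: components of {Clip,Housing,Shaft} -> Rod = 16*2 = 32.
Iteration 4: no further components; recursion stops.

Arm, Base, Clip, Housing, Motor, Nut, Rod, Shaft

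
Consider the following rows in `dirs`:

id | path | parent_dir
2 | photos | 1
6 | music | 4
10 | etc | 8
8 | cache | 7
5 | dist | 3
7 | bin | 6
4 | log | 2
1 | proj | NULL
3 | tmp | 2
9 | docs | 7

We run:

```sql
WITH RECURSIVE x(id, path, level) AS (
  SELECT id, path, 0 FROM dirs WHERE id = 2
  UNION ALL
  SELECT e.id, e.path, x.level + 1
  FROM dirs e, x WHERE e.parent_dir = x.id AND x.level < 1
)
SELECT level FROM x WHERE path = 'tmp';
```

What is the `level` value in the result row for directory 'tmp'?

1

Base: id=2 (photos) at level 0.
Iteration 1: rows with parent_dir in {2} -> tmp (id 3, level 1), log (id 4, level 1).
Iteration 2: level < 1 fails for all current rows; recursion stops.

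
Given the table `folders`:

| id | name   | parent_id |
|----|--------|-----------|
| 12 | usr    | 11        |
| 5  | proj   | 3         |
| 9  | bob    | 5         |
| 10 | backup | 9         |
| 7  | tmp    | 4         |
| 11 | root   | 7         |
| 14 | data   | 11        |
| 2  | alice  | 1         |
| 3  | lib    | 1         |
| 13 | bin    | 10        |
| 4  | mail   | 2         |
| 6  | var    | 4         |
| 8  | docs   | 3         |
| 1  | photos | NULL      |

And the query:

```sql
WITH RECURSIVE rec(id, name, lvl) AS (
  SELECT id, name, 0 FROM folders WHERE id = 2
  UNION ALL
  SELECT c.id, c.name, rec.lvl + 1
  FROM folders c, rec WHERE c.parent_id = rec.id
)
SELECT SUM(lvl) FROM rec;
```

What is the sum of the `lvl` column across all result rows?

16

Base: id=2 (alice) at lvl 0.
Iteration 1: rows with parent_id in {2} -> mail (id 4, lvl 1).
Iteration 2: rows with parent_id in {4} -> var (id 6, lvl 2), tmp (id 7, lvl 2).
Iteration 3: rows with parent_id in {6,7} -> root (id 11, lvl 3).
Iteration 4: rows with parent_id in {11} -> usr (id 12, lvl 4), data (id 14, lvl 4).
Iteration 5: no rows with parent_id in {12,14}; recursion stops.
SUM(lvl) = 0 + 1 + 2 + 2 + 3 + 4 + 4 = 16.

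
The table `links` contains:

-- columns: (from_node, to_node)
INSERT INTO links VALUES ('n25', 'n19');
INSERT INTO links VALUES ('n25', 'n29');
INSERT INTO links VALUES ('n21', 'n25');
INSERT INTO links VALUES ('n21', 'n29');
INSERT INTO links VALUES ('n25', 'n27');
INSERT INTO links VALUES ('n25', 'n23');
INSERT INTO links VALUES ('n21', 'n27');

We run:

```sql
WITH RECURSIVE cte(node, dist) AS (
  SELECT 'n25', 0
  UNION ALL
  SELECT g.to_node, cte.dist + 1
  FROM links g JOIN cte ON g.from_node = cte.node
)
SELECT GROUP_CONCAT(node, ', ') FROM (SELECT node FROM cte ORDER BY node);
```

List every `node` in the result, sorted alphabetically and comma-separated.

n19, n23, n25, n27, n29

Base: (n25, dist=0).
Iteration 1: edges from {n25} -> (n19, dist=1), (n23, dist=1), (n27, dist=1), (n29, dist=1).
Iteration 2: no outgoing edges from {n19,n23,n27,n29}; recursion stops.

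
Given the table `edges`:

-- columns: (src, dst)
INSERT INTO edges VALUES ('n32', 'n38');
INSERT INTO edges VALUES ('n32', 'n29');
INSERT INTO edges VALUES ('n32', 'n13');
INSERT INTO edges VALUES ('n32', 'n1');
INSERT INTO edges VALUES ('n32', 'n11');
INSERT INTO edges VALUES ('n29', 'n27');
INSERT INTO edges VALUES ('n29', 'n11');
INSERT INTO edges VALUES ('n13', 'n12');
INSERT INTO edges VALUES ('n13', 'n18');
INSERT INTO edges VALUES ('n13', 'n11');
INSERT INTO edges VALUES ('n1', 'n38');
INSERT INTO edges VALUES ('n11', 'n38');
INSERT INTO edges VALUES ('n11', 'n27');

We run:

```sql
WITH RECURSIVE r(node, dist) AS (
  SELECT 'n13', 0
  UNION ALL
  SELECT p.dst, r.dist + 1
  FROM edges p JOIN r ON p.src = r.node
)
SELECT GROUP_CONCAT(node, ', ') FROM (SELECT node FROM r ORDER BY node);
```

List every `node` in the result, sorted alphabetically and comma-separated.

n11, n12, n13, n18, n27, n38

Base: (n13, dist=0).
Iteration 1: edges from {n13} -> (n11, dist=1), (n12, dist=1), (n18, dist=1).
Iteration 2: edges from {n11,n12,n18} -> (n27, dist=2), (n38, dist=2).
Iteration 3: no outgoing edges from {n27,n38}; recursion stops.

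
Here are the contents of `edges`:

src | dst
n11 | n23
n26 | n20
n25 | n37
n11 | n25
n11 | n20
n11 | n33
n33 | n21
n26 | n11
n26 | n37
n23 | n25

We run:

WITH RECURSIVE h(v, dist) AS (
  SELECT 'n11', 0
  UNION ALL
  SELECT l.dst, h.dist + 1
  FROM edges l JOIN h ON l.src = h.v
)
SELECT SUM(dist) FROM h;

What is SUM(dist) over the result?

13

Base: (n11, dist=0).
Iteration 1: edges from {n11} -> (n20, dist=1), (n23, dist=1), (n25, dist=1), (n33, dist=1).
Iteration 2: edges from {n20,n23,n25,n33} -> (n21, dist=2), (n25, dist=2), (n37, dist=2).
Iteration 3: edges from {n21,n25,n37} -> (n37, dist=3).
Iteration 4: no outgoing edges from {n37}; recursion stops.
SUM(dist) = 0 + 1 + 1 + 1 + 1 + 2 + 2 + 2 + 3 = 13.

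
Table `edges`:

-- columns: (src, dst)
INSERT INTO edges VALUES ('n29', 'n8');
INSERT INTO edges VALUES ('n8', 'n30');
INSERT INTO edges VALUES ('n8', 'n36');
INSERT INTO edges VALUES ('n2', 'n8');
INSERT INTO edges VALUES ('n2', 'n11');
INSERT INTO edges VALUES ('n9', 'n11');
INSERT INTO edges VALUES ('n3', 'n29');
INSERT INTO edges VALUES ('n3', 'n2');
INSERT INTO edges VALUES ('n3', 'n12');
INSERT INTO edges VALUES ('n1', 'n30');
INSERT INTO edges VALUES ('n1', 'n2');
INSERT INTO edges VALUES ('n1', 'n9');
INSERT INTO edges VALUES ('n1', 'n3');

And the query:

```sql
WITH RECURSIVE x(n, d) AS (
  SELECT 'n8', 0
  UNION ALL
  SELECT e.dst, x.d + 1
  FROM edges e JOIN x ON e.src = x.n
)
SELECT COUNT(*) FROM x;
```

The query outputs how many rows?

3

Base: (n8, d=0).
Iteration 1: edges from {n8} -> (n30, d=1), (n36, d=1).
Iteration 2: no outgoing edges from {n30,n36}; recursion stops.
Total rows emitted: 3.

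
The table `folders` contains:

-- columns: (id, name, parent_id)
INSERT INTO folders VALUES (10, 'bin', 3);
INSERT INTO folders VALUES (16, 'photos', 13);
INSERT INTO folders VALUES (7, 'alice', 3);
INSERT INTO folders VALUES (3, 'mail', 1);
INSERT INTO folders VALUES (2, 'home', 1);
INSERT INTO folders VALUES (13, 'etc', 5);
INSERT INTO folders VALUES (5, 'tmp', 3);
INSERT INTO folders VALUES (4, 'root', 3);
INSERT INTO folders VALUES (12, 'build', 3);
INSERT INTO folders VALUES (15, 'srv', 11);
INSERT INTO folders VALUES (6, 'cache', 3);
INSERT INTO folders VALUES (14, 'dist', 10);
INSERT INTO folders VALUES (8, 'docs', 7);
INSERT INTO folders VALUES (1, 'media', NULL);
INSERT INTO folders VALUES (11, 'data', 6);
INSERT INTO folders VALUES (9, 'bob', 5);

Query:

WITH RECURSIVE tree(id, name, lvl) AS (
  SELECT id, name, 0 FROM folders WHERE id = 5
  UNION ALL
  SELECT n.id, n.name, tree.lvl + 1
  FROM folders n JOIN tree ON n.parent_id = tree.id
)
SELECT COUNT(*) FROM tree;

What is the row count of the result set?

4

Base: id=5 (tmp) at lvl 0.
Iteration 1: rows with parent_id in {5} -> bob (id 9, lvl 1), etc (id 13, lvl 1).
Iteration 2: rows with parent_id in {9,13} -> photos (id 16, lvl 2).
Iteration 3: no rows with parent_id in {16}; recursion stops.
Total rows emitted: 4.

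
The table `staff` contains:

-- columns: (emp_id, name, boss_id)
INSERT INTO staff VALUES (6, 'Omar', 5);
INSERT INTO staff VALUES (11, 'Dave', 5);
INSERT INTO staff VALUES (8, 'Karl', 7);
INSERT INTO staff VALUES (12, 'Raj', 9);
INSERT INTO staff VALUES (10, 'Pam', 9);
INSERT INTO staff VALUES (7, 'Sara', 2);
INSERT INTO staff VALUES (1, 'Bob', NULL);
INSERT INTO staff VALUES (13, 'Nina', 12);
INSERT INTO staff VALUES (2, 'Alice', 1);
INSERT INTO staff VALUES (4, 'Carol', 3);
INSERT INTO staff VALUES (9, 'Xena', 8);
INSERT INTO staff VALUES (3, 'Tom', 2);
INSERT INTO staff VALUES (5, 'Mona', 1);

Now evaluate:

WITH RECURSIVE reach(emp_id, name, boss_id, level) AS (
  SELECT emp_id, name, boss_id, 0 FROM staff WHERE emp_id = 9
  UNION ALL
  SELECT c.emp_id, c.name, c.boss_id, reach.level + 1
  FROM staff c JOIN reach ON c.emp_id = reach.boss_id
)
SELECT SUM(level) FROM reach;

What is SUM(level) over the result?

Base: emp_id=9 (Xena), boss_id=8, level 0.
Iteration 1: join on emp_id=8 -> Karl (id 8, boss_id=7, level 1).
Iteration 2: join on emp_id=7 -> Sara (id 7, boss_id=2, level 2).
Iteration 3: join on emp_id=2 -> Alice (id 2, boss_id=1, level 3).
Iteration 4: join on emp_id=1 -> Bob (id 1, boss_id=NULL, level 4).
Iteration 5: boss_id is NULL; no match; recursion stops.
SUM(level) = 0 + 1 + 2 + 3 + 4 = 10.

10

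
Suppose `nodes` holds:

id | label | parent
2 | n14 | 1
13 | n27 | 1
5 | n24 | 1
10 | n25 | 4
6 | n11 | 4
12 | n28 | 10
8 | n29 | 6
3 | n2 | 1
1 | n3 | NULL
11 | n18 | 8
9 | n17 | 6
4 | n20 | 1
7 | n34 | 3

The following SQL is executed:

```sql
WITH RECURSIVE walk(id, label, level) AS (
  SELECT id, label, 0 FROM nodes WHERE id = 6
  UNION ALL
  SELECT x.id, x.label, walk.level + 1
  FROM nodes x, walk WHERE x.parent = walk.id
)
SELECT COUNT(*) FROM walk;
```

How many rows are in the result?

Base: id=6 (n11) at level 0.
Iteration 1: rows with parent in {6} -> n29 (id 8, level 1), n17 (id 9, level 1).
Iteration 2: rows with parent in {8,9} -> n18 (id 11, level 2).
Iteration 3: no rows with parent in {11}; recursion stops.
Total rows emitted: 4.

4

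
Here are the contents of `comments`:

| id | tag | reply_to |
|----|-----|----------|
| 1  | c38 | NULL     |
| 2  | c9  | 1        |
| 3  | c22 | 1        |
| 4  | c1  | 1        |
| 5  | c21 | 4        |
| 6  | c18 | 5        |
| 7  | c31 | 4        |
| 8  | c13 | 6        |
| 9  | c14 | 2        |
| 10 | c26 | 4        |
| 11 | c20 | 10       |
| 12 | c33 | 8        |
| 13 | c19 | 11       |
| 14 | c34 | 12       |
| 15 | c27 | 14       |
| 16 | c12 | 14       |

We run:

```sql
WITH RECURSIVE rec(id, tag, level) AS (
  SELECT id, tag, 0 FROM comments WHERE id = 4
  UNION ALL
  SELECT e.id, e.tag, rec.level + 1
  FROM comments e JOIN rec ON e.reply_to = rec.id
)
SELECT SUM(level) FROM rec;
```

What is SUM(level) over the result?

Base: id=4 (c1) at level 0.
Iteration 1: rows with reply_to in {4} -> c21 (id 5, level 1), c31 (id 7, level 1), c26 (id 10, level 1).
Iteration 2: rows with reply_to in {5,7,10} -> c18 (id 6, level 2), c20 (id 11, level 2).
Iteration 3: rows with reply_to in {6,11} -> c13 (id 8, level 3), c19 (id 13, level 3).
Iteration 4: rows with reply_to in {8,13} -> c33 (id 12, level 4).
Iteration 5: rows with reply_to in {12} -> c34 (id 14, level 5).
Iteration 6: rows with reply_to in {14} -> c27 (id 15, level 6), c12 (id 16, level 6).
Iteration 7: no rows with reply_to in {15,16}; recursion stops.
SUM(level) = 0 + 1 + 1 + 1 + 2 + 2 + 3 + 3 + 4 + 5 + 6 + 6 = 34.

34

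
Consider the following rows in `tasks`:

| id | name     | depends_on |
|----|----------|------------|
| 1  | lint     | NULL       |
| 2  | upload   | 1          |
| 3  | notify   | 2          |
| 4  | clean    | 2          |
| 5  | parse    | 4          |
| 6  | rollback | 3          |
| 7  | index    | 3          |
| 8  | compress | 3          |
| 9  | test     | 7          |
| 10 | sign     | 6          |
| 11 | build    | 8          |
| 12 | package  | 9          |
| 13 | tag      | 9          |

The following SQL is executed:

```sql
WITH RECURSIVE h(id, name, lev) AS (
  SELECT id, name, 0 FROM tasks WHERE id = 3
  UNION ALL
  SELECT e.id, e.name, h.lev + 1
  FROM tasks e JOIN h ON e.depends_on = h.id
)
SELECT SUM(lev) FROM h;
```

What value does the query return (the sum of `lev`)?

15

Base: id=3 (notify) at lev 0.
Iteration 1: rows with depends_on in {3} -> rollback (id 6, lev 1), index (id 7, lev 1), compress (id 8, lev 1).
Iteration 2: rows with depends_on in {6,7,8} -> test (id 9, lev 2), sign (id 10, lev 2), build (id 11, lev 2).
Iteration 3: rows with depends_on in {9,10,11} -> package (id 12, lev 3), tag (id 13, lev 3).
Iteration 4: no rows with depends_on in {12,13}; recursion stops.
SUM(lev) = 0 + 1 + 1 + 1 + 2 + 2 + 2 + 3 + 3 = 15.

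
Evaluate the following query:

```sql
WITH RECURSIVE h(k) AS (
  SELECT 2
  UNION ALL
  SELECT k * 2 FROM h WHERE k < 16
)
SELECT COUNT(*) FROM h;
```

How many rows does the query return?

Base: k=2.
Iteration 1: 2 < 16 holds -> k = 2 * 2 = 4.
Iteration 2: 4 < 16 holds -> k = 4 * 2 = 8.
Iteration 3: 8 < 16 holds -> k = 8 * 2 = 16.
Iteration 4: 16 < 16 fails; recursion stops.
Total rows emitted: 4.

4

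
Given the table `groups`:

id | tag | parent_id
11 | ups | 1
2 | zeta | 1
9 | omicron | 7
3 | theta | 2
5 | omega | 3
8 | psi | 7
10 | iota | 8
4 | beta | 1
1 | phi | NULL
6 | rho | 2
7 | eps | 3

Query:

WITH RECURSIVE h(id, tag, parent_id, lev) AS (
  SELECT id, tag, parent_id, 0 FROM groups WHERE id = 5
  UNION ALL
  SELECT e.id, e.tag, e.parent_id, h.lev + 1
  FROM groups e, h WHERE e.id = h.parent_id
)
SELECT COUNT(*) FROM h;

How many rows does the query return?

Base: id=5 (omega), parent_id=3, lev 0.
Iteration 1: join on id=3 -> theta (id 3, parent_id=2, lev 1).
Iteration 2: join on id=2 -> zeta (id 2, parent_id=1, lev 2).
Iteration 3: join on id=1 -> phi (id 1, parent_id=NULL, lev 3).
Iteration 4: parent_id is NULL; no match; recursion stops.
Total rows emitted: 4.

4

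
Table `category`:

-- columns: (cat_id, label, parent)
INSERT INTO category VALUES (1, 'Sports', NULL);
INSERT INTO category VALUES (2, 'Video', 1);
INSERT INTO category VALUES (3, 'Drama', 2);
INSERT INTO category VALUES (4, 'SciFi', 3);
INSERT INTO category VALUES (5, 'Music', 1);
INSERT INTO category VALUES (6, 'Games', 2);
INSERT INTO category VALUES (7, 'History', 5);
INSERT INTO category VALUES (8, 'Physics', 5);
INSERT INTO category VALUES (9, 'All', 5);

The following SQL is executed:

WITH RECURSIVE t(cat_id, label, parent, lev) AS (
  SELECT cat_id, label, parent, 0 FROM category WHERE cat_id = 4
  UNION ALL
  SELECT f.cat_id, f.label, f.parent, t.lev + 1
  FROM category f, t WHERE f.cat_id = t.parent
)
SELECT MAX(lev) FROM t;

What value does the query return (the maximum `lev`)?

3

Base: cat_id=4 (SciFi), parent=3, lev 0.
Iteration 1: join on cat_id=3 -> Drama (id 3, parent=2, lev 1).
Iteration 2: join on cat_id=2 -> Video (id 2, parent=1, lev 2).
Iteration 3: join on cat_id=1 -> Sports (id 1, parent=NULL, lev 3).
Iteration 4: parent is NULL; no match; recursion stops.
lev values: 0, 1, 2, 3; the maximum is 3.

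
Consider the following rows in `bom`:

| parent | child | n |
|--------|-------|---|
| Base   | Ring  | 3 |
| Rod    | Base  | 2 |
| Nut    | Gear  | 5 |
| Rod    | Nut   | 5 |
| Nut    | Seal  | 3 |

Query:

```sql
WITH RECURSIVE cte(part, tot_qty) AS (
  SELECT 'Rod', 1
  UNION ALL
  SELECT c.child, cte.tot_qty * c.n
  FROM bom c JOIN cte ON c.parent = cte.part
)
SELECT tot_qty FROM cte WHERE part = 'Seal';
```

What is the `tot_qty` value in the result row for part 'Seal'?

Base: (Rod, tot_qty=1).
Iteration 1: components of {Rod} -> Base = 1*2 = 2, Nut = 1*5 = 5.
Iteration 2: components of {Base,Nut} -> Gear = 5*5 = 25, Ring = 2*3 = 6, Seal = 5*3 = 15.
Iteration 3: no further components; recursion stops.

15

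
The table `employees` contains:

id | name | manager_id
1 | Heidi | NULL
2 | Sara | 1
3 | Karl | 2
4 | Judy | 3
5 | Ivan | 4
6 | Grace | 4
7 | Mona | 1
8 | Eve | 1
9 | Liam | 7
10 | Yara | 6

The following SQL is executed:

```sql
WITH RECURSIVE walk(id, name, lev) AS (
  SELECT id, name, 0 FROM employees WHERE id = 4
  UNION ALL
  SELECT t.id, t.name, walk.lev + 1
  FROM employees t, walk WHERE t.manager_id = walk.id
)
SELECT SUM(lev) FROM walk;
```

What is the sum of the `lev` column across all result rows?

4

Base: id=4 (Judy) at lev 0.
Iteration 1: rows with manager_id in {4} -> Ivan (id 5, lev 1), Grace (id 6, lev 1).
Iteration 2: rows with manager_id in {5,6} -> Yara (id 10, lev 2).
Iteration 3: no rows with manager_id in {10}; recursion stops.
SUM(lev) = 0 + 1 + 1 + 2 = 4.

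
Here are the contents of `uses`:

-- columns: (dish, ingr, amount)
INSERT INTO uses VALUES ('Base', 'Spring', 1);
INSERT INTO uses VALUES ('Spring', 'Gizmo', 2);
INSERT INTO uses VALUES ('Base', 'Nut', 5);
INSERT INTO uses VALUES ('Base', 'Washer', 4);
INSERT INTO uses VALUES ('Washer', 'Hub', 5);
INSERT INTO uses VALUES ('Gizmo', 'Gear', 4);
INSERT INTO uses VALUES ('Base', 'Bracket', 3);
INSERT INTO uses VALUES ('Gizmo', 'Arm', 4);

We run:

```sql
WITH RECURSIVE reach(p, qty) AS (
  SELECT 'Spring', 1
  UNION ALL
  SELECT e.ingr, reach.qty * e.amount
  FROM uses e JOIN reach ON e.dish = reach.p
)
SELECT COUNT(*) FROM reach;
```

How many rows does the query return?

4

Base: (Spring, qty=1).
Iteration 1: components of {Spring} -> Gizmo = 1*2 = 2.
Iteration 2: components of {Gizmo} -> Arm = 2*4 = 8, Gear = 2*4 = 8.
Iteration 3: no further components; recursion stops.
Total rows emitted: 4.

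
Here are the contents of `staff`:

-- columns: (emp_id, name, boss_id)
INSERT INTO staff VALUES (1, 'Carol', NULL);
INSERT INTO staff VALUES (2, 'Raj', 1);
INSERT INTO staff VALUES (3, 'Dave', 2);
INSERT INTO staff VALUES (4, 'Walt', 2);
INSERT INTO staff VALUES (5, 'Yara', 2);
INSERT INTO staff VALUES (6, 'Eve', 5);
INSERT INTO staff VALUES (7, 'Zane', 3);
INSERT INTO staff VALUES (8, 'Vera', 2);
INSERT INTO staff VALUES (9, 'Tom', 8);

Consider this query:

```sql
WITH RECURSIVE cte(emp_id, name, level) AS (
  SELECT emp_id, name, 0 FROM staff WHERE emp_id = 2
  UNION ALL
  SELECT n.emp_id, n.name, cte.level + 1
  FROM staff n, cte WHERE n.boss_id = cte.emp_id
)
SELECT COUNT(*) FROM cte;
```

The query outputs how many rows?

Base: emp_id=2 (Raj) at level 0.
Iteration 1: rows with boss_id in {2} -> Dave (id 3, level 1), Walt (id 4, level 1), Yara (id 5, level 1), Vera (id 8, level 1).
Iteration 2: rows with boss_id in {3,4,5,8} -> Eve (id 6, level 2), Zane (id 7, level 2), Tom (id 9, level 2).
Iteration 3: no rows with boss_id in {6,7,9}; recursion stops.
Total rows emitted: 8.

8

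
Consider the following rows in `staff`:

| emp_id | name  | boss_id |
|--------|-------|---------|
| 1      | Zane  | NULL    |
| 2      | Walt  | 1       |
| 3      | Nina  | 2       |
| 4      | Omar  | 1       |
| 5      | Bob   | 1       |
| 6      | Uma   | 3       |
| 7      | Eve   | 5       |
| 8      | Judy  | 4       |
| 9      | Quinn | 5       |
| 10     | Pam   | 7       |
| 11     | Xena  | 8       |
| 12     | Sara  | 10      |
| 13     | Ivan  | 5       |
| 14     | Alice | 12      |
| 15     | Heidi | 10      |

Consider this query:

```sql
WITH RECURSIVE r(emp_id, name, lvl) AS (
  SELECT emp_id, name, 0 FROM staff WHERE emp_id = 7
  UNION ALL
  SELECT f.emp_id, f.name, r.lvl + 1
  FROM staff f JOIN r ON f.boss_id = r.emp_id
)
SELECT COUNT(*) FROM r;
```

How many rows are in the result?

Base: emp_id=7 (Eve) at lvl 0.
Iteration 1: rows with boss_id in {7} -> Pam (id 10, lvl 1).
Iteration 2: rows with boss_id in {10} -> Sara (id 12, lvl 2), Heidi (id 15, lvl 2).
Iteration 3: rows with boss_id in {12,15} -> Alice (id 14, lvl 3).
Iteration 4: no rows with boss_id in {14}; recursion stops.
Total rows emitted: 5.

5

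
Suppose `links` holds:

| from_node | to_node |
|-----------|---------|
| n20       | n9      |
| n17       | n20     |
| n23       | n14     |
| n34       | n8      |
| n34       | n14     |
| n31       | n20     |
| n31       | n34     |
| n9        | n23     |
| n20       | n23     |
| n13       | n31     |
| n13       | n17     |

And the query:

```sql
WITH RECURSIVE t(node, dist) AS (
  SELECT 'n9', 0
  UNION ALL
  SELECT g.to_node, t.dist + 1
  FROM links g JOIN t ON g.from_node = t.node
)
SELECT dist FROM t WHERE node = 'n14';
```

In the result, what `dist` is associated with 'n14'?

Base: (n9, dist=0).
Iteration 1: edges from {n9} -> (n23, dist=1).
Iteration 2: edges from {n23} -> (n14, dist=2).
Iteration 3: no outgoing edges from {n14}; recursion stops.

2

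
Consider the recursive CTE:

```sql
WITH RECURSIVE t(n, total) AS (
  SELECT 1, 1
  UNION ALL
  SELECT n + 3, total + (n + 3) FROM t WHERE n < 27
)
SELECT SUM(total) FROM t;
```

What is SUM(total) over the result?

550

Base: n=1, total=1.
Iteration 1: 1 < 27 holds -> n = 1 + 3 = 4, total = 1 + 4 = 5.
Iteration 2: 4 < 27 holds -> n = 4 + 3 = 7, total = 5 + 7 = 12.
Iteration 3: 7 < 27 holds -> n = 7 + 3 = 10, total = 12 + 10 = 22.
Iteration 4: 10 < 27 holds -> n = 10 + 3 = 13, total = 22 + 13 = 35.
Iteration 5: 13 < 27 holds -> n = 13 + 3 = 16, total = 35 + 16 = 51.
Iteration 6: 16 < 27 holds -> n = 16 + 3 = 19, total = 51 + 19 = 70.
Iteration 7: 19 < 27 holds -> n = 19 + 3 = 22, total = 70 + 22 = 92.
Iteration 8: 22 < 27 holds -> n = 22 + 3 = 25, total = 92 + 25 = 117.
Iteration 9: 25 < 27 holds -> n = 25 + 3 = 28, total = 117 + 28 = 145.
Iteration 10: 28 < 27 fails; recursion stops.
SUM(total) = 1 + 5 + 12 + 22 + 35 + 51 + 70 + 92 + 117 + 145 = 550.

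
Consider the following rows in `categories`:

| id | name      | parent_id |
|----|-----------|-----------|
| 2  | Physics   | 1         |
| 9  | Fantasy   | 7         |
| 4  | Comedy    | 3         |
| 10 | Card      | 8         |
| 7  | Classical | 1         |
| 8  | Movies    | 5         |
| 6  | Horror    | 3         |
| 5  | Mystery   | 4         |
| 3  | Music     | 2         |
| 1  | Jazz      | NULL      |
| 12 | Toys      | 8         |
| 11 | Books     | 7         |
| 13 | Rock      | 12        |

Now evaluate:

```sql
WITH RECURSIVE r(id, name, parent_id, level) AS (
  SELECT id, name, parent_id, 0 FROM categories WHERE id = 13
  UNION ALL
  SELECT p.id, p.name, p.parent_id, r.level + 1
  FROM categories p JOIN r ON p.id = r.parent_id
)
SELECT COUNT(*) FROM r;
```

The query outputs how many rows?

8

Base: id=13 (Rock), parent_id=12, level 0.
Iteration 1: join on id=12 -> Toys (id 12, parent_id=8, level 1).
Iteration 2: join on id=8 -> Movies (id 8, parent_id=5, level 2).
Iteration 3: join on id=5 -> Mystery (id 5, parent_id=4, level 3).
Iteration 4: join on id=4 -> Comedy (id 4, parent_id=3, level 4).
Iteration 5: join on id=3 -> Music (id 3, parent_id=2, level 5).
Iteration 6: join on id=2 -> Physics (id 2, parent_id=1, level 6).
Iteration 7: join on id=1 -> Jazz (id 1, parent_id=NULL, level 7).
Iteration 8: parent_id is NULL; no match; recursion stops.
Total rows emitted: 8.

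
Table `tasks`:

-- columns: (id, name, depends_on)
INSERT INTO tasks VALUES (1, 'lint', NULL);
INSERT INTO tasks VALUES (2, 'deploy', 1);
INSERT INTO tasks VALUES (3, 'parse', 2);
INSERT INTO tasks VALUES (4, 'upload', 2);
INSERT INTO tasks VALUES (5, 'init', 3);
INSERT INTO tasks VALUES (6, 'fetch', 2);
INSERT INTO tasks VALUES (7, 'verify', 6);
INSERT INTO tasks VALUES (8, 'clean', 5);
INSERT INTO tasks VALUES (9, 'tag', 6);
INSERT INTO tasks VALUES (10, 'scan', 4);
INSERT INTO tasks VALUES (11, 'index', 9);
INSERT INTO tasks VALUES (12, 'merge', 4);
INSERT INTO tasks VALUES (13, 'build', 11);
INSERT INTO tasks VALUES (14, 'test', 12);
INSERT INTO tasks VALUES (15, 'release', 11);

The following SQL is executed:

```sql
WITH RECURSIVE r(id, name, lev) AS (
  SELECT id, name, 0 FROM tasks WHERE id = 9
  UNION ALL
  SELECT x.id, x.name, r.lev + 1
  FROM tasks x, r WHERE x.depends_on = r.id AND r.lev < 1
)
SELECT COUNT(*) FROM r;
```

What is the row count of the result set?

2

Base: id=9 (tag) at lev 0.
Iteration 1: rows with depends_on in {9} -> index (id 11, lev 1).
Iteration 2: lev < 1 fails for all current rows; recursion stops.
Total rows emitted: 2.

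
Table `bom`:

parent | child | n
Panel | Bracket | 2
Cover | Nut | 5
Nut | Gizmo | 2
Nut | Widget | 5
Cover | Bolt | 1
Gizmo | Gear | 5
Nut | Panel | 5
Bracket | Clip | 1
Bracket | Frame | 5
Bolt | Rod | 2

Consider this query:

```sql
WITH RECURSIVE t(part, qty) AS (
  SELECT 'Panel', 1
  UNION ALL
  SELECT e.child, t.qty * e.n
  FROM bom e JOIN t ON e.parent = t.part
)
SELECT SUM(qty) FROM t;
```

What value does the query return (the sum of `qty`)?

Base: (Panel, qty=1).
Iteration 1: components of {Panel} -> Bracket = 1*2 = 2.
Iteration 2: components of {Bracket} -> Clip = 2*1 = 2, Frame = 2*5 = 10.
Iteration 3: no further components; recursion stops.
SUM(qty) = 1 + 2 + 2 + 10 = 15.

15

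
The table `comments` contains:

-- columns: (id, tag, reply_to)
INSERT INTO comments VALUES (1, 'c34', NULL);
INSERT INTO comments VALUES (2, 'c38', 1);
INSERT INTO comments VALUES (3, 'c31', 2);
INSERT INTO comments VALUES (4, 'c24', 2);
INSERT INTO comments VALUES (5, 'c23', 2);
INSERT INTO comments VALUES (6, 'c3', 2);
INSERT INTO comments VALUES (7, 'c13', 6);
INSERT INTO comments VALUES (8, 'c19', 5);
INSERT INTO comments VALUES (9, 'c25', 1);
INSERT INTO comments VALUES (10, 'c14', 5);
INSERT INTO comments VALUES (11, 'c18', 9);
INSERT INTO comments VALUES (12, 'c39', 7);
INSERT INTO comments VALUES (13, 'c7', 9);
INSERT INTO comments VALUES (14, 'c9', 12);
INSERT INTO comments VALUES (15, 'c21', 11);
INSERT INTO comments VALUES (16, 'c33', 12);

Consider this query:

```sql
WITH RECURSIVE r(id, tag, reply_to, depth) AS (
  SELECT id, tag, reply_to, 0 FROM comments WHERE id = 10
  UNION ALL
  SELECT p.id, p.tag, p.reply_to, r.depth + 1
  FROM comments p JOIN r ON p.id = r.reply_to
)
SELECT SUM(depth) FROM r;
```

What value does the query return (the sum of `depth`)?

6

Base: id=10 (c14), reply_to=5, depth 0.
Iteration 1: join on id=5 -> c23 (id 5, reply_to=2, depth 1).
Iteration 2: join on id=2 -> c38 (id 2, reply_to=1, depth 2).
Iteration 3: join on id=1 -> c34 (id 1, reply_to=NULL, depth 3).
Iteration 4: reply_to is NULL; no match; recursion stops.
SUM(depth) = 0 + 1 + 2 + 3 = 6.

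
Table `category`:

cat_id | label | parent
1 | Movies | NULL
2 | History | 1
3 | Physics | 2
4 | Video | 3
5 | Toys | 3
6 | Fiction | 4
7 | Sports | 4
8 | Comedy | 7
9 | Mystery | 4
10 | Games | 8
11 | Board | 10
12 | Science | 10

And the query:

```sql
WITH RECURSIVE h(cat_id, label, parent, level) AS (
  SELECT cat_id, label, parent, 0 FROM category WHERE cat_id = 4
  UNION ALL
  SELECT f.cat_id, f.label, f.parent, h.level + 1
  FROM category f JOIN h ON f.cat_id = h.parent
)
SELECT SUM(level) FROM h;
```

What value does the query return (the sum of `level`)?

Base: cat_id=4 (Video), parent=3, level 0.
Iteration 1: join on cat_id=3 -> Physics (id 3, parent=2, level 1).
Iteration 2: join on cat_id=2 -> History (id 2, parent=1, level 2).
Iteration 3: join on cat_id=1 -> Movies (id 1, parent=NULL, level 3).
Iteration 4: parent is NULL; no match; recursion stops.
SUM(level) = 0 + 1 + 2 + 3 = 6.

6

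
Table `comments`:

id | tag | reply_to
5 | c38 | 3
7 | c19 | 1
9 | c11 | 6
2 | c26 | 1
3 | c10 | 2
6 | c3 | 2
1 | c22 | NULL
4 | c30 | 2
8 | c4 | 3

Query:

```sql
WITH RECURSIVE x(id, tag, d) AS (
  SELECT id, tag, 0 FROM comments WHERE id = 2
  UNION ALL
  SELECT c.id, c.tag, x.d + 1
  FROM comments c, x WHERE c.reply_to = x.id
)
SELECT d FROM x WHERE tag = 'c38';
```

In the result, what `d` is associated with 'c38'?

2

Base: id=2 (c26) at d 0.
Iteration 1: rows with reply_to in {2} -> c10 (id 3, d 1), c30 (id 4, d 1), c3 (id 6, d 1).
Iteration 2: rows with reply_to in {3,4,6} -> c38 (id 5, d 2), c4 (id 8, d 2), c11 (id 9, d 2).
Iteration 3: no rows with reply_to in {5,8,9}; recursion stops.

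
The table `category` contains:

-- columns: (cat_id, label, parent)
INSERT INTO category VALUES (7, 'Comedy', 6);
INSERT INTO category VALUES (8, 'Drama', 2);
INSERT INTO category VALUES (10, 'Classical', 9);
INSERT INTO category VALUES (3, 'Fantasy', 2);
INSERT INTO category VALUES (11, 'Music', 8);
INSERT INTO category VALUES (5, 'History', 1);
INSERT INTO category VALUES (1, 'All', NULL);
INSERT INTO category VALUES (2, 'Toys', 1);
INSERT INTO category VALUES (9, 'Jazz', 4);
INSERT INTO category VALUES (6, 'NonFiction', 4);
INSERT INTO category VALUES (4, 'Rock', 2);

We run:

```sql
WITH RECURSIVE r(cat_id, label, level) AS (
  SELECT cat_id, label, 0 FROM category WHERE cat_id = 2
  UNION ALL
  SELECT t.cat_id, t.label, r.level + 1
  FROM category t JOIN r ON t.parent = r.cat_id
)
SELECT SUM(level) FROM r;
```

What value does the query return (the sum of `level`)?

Base: cat_id=2 (Toys) at level 0.
Iteration 1: rows with parent in {2} -> Fantasy (id 3, level 1), Rock (id 4, level 1), Drama (id 8, level 1).
Iteration 2: rows with parent in {3,4,8} -> NonFiction (id 6, level 2), Jazz (id 9, level 2), Music (id 11, level 2).
Iteration 3: rows with parent in {6,9,11} -> Comedy (id 7, level 3), Classical (id 10, level 3).
Iteration 4: no rows with parent in {7,10}; recursion stops.
SUM(level) = 0 + 1 + 1 + 1 + 2 + 2 + 2 + 3 + 3 = 15.

15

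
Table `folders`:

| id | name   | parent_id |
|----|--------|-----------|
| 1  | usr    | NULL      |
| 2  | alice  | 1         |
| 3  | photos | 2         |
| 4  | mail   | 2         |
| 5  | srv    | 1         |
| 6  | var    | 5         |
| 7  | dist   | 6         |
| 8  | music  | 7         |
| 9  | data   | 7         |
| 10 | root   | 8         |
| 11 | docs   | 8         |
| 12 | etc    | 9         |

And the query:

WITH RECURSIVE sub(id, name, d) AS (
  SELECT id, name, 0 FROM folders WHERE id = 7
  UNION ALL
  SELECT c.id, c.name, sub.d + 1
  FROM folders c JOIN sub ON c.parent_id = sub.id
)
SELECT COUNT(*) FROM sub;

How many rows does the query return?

Base: id=7 (dist) at d 0.
Iteration 1: rows with parent_id in {7} -> music (id 8, d 1), data (id 9, d 1).
Iteration 2: rows with parent_id in {8,9} -> root (id 10, d 2), docs (id 11, d 2), etc (id 12, d 2).
Iteration 3: no rows with parent_id in {10,11,12}; recursion stops.
Total rows emitted: 6.

6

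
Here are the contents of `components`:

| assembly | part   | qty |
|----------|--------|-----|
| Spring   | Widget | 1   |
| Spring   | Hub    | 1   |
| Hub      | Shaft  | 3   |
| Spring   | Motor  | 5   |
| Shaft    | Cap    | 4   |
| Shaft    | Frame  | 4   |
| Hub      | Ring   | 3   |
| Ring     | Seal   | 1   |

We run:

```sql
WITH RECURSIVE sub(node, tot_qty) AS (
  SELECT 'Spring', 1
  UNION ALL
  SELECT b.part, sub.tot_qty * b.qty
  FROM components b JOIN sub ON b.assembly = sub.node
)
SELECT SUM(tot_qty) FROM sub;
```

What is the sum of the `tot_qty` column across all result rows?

41

Base: (Spring, tot_qty=1).
Iteration 1: components of {Spring} -> Hub = 1*1 = 1, Motor = 1*5 = 5, Widget = 1*1 = 1.
Iteration 2: components of {Hub,Motor,Widget} -> Ring = 1*3 = 3, Shaft = 1*3 = 3.
Iteration 3: components of {Ring,Shaft} -> Cap = 3*4 = 12, Frame = 3*4 = 12, Seal = 3*1 = 3.
Iteration 4: no further components; recursion stops.
SUM(tot_qty) = 1 + 1 + 1 + 5 + 3 + 3 + 12 + 12 + 3 = 41.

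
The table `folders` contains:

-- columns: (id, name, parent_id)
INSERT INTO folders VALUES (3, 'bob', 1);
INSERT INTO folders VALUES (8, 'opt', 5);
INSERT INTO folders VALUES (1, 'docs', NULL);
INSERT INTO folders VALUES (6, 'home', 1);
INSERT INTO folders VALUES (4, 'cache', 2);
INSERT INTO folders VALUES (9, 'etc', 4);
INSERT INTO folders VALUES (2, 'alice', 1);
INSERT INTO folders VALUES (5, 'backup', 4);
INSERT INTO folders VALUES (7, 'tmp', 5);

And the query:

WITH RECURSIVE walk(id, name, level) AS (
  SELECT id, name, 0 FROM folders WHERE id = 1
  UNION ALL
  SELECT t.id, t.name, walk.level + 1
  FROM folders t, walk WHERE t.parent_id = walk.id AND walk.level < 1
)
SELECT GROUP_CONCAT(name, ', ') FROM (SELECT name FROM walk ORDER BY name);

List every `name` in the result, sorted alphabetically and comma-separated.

Base: id=1 (docs) at level 0.
Iteration 1: rows with parent_id in {1} -> alice (id 2, level 1), bob (id 3, level 1), home (id 6, level 1).
Iteration 2: level < 1 fails for all current rows; recursion stops.

alice, bob, docs, home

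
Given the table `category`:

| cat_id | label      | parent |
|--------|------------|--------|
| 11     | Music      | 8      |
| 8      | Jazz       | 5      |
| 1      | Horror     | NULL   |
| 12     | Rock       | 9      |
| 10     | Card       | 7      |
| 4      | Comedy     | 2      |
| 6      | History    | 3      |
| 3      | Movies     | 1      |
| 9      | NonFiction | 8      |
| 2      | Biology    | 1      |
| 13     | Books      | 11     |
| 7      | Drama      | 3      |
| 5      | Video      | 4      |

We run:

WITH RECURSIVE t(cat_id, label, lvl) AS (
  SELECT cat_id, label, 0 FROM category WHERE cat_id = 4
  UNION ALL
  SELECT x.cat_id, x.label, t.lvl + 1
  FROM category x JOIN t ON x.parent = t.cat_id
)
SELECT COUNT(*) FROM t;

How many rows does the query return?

Base: cat_id=4 (Comedy) at lvl 0.
Iteration 1: rows with parent in {4} -> Video (id 5, lvl 1).
Iteration 2: rows with parent in {5} -> Jazz (id 8, lvl 2).
Iteration 3: rows with parent in {8} -> NonFiction (id 9, lvl 3), Music (id 11, lvl 3).
Iteration 4: rows with parent in {9,11} -> Rock (id 12, lvl 4), Books (id 13, lvl 4).
Iteration 5: no rows with parent in {12,13}; recursion stops.
Total rows emitted: 7.

7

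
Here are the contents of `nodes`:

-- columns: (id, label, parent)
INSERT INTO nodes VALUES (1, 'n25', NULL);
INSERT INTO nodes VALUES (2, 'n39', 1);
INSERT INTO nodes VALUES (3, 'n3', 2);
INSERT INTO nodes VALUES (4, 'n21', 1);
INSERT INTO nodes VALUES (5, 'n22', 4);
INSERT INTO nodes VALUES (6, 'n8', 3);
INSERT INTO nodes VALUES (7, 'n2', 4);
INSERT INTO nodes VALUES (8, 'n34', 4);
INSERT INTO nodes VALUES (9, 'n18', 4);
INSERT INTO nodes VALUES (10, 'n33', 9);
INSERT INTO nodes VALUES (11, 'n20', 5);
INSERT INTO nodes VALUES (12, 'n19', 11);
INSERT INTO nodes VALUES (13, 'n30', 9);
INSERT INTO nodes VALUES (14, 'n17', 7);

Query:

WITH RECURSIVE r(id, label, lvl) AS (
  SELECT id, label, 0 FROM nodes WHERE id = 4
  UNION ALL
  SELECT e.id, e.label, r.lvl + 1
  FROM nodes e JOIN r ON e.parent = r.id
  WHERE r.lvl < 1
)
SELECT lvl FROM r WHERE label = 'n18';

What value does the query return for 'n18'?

Base: id=4 (n21) at lvl 0.
Iteration 1: rows with parent in {4} -> n22 (id 5, lvl 1), n2 (id 7, lvl 1), n34 (id 8, lvl 1), n18 (id 9, lvl 1).
Iteration 2: lvl < 1 fails for all current rows; recursion stops.

1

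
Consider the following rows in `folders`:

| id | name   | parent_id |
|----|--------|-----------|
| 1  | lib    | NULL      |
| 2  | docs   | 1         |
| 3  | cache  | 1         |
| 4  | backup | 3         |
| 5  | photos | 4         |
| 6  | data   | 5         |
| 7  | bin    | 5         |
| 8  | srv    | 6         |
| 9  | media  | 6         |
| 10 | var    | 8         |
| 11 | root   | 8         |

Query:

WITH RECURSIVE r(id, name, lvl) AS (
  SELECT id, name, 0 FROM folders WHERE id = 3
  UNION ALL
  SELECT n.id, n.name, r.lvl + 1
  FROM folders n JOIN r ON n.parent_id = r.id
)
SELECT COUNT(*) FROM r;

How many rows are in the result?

9

Base: id=3 (cache) at lvl 0.
Iteration 1: rows with parent_id in {3} -> backup (id 4, lvl 1).
Iteration 2: rows with parent_id in {4} -> photos (id 5, lvl 2).
Iteration 3: rows with parent_id in {5} -> data (id 6, lvl 3), bin (id 7, lvl 3).
Iteration 4: rows with parent_id in {6,7} -> srv (id 8, lvl 4), media (id 9, lvl 4).
Iteration 5: rows with parent_id in {8,9} -> var (id 10, lvl 5), root (id 11, lvl 5).
Iteration 6: no rows with parent_id in {10,11}; recursion stops.
Total rows emitted: 9.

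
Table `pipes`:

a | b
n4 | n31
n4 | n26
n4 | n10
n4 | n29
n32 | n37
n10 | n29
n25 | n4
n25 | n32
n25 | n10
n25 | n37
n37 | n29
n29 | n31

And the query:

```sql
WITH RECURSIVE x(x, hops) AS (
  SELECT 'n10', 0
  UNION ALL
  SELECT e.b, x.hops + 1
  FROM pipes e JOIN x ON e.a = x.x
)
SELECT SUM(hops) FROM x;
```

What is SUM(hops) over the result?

Base: (n10, hops=0).
Iteration 1: edges from {n10} -> (n29, hops=1).
Iteration 2: edges from {n29} -> (n31, hops=2).
Iteration 3: no outgoing edges from {n31}; recursion stops.
SUM(hops) = 0 + 1 + 2 = 3.

3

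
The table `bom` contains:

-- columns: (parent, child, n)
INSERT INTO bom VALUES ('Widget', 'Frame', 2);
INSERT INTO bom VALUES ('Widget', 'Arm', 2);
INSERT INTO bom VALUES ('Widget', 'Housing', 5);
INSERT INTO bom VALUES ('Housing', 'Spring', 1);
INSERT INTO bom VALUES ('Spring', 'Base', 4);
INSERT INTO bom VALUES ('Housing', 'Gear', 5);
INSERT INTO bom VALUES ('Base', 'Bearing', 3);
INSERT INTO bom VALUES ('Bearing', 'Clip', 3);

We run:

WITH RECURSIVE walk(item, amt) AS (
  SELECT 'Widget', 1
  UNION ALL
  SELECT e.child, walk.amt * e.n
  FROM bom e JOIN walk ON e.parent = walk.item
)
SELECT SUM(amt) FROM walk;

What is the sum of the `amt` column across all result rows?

Base: (Widget, amt=1).
Iteration 1: components of {Widget} -> Arm = 1*2 = 2, Frame = 1*2 = 2, Housing = 1*5 = 5.
Iteration 2: components of {Arm,Frame,Housing} -> Gear = 5*5 = 25, Spring = 5*1 = 5.
Iteration 3: components of {Gear,Spring} -> Base = 5*4 = 20.
Iteration 4: components of {Base} -> Bearing = 20*3 = 60.
Iteration 5: components of {Bearing} -> Clip = 60*3 = 180.
Iteration 6: no further components; recursion stops.
SUM(amt) = 1 + 2 + 2 + 5 + 5 + 25 + 20 + 60 + 180 = 300.

300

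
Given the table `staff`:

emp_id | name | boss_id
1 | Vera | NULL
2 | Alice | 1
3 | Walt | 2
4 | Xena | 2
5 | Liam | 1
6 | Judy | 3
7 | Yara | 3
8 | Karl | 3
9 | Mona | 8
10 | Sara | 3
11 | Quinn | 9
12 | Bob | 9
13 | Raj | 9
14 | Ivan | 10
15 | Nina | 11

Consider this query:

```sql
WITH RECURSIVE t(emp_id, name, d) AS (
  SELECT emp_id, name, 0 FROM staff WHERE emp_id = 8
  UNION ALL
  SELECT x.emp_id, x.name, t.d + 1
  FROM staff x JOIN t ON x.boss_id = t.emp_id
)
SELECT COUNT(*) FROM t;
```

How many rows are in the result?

Base: emp_id=8 (Karl) at d 0.
Iteration 1: rows with boss_id in {8} -> Mona (id 9, d 1).
Iteration 2: rows with boss_id in {9} -> Quinn (id 11, d 2), Bob (id 12, d 2), Raj (id 13, d 2).
Iteration 3: rows with boss_id in {11,12,13} -> Nina (id 15, d 3).
Iteration 4: no rows with boss_id in {15}; recursion stops.
Total rows emitted: 6.

6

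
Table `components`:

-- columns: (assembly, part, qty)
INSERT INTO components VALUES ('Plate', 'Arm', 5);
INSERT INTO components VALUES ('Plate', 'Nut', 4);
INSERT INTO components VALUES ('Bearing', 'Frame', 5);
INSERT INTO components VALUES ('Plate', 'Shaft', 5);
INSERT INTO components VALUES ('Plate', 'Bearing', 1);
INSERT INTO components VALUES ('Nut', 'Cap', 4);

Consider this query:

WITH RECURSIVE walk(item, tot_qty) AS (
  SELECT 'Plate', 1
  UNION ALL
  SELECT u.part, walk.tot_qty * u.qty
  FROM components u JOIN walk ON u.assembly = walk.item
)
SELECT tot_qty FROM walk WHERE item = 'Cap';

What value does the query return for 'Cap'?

16

Base: (Plate, tot_qty=1).
Iteration 1: components of {Plate} -> Arm = 1*5 = 5, Bearing = 1*1 = 1, Nut = 1*4 = 4, Shaft = 1*5 = 5.
Iteration 2: components of {Arm,Bearing,Nut,Shaft} -> Cap = 4*4 = 16, Frame = 1*5 = 5.
Iteration 3: no further components; recursion stops.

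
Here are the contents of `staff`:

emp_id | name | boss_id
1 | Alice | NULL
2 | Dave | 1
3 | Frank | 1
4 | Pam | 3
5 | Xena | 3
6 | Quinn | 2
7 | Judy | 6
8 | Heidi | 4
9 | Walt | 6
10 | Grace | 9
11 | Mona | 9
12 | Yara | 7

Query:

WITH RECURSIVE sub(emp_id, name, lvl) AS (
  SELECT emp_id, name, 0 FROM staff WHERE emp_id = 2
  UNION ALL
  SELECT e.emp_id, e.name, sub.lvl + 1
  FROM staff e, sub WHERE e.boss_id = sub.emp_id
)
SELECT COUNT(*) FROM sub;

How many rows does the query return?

Base: emp_id=2 (Dave) at lvl 0.
Iteration 1: rows with boss_id in {2} -> Quinn (id 6, lvl 1).
Iteration 2: rows with boss_id in {6} -> Judy (id 7, lvl 2), Walt (id 9, lvl 2).
Iteration 3: rows with boss_id in {7,9} -> Grace (id 10, lvl 3), Mona (id 11, lvl 3), Yara (id 12, lvl 3).
Iteration 4: no rows with boss_id in {10,11,12}; recursion stops.
Total rows emitted: 7.

7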